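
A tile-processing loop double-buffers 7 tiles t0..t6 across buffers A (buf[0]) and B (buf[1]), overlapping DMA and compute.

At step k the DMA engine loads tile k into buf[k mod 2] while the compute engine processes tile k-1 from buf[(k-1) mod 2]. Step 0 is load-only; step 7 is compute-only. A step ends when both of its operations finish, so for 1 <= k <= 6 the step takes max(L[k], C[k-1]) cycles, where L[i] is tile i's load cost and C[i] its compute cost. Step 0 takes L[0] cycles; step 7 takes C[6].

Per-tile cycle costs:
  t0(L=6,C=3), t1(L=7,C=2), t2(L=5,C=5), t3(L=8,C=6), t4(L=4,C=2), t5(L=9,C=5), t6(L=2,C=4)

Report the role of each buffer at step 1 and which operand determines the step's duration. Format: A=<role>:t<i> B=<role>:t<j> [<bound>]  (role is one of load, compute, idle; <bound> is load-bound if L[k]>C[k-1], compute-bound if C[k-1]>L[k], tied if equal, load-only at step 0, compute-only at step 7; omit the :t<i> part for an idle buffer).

step 1: A=compute:t0 B=load:t1 [load-bound]

  0. 6=6c; end=6; A:t0 B:-
  1. max(7,3)=7c; end=13; A:t0 B:t1
  2. max(5,2)=5c; end=18; A:t2 B:t1
  3. max(8,5)=8c; end=26; A:t2 B:t3
  4. max(4,6)=6c; end=32; A:t4 B:t3
  5. max(9,2)=9c; end=41; A:t4 B:t5
  6. max(2,5)=5c; end=46; A:t6 B:t5
  7. 4=4c; end=50; A:t6 B:t5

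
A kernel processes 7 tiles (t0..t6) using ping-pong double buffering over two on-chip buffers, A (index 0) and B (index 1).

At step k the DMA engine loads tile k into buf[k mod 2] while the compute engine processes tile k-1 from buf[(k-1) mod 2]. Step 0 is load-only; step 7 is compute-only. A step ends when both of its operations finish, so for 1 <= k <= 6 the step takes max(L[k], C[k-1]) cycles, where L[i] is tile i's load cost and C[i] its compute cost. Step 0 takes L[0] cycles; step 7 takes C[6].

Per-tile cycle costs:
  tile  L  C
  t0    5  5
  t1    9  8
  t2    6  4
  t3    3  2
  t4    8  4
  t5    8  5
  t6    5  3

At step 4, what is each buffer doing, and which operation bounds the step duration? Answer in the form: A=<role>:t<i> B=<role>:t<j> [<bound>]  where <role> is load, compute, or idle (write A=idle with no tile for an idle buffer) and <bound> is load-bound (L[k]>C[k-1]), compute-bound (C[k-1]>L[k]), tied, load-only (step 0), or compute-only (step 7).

step 0: L[0]=5 → dur=5, Σ=5 | A=load:t0 B=idle [load-only]
step 1: L[1]=9 C[0]=5 → dur=9, Σ=14 | A=compute:t0 B=load:t1 [load-bound]
step 2: L[2]=6 C[1]=8 → dur=8, Σ=22 | A=load:t2 B=compute:t1 [compute-bound]
step 3: L[3]=3 C[2]=4 → dur=4, Σ=26 | A=compute:t2 B=load:t3 [compute-bound]
step 4: L[4]=8 C[3]=2 → dur=8, Σ=34 | A=load:t4 B=compute:t3 [load-bound]
step 5: L[5]=8 C[4]=4 → dur=8, Σ=42 | A=compute:t4 B=load:t5 [load-bound]
step 6: L[6]=5 C[5]=5 → dur=5, Σ=47 | A=load:t6 B=compute:t5 [tied]
step 7: C[6]=3 → dur=3, Σ=50 | A=compute:t6 B=idle [compute-only]

step 4: A=load:t4 B=compute:t3 [load-bound]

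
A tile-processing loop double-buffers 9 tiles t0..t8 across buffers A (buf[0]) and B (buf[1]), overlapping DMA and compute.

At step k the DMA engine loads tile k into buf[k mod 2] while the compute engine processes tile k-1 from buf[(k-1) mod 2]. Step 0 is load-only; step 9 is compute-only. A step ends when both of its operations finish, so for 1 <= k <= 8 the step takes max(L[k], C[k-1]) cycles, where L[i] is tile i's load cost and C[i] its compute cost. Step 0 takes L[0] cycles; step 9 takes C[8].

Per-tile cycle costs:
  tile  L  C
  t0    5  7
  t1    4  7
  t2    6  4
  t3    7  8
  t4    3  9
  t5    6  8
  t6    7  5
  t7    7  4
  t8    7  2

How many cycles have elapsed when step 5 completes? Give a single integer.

end_cycle[5] = 43

[0] DMA t0→A (5c) ∥ CU idle ⇒ 5c, clock 5
[1] DMA t1→B (4c) ∥ CU A:t0 (7c) ⇒ 7c, clock 12
[2] DMA t2→A (6c) ∥ CU B:t1 (7c) ⇒ 7c, clock 19
[3] DMA t3→B (7c) ∥ CU A:t2 (4c) ⇒ 7c, clock 26
[4] DMA t4→A (3c) ∥ CU B:t3 (8c) ⇒ 8c, clock 34
[5] DMA t5→B (6c) ∥ CU A:t4 (9c) ⇒ 9c, clock 43
[6] DMA t6→A (7c) ∥ CU B:t5 (8c) ⇒ 8c, clock 51
[7] DMA t7→B (7c) ∥ CU A:t6 (5c) ⇒ 7c, clock 58
[8] DMA t8→A (7c) ∥ CU B:t7 (4c) ⇒ 7c, clock 65
[9] DMA idle ∥ CU A:t8 (2c) ⇒ 2c, clock 67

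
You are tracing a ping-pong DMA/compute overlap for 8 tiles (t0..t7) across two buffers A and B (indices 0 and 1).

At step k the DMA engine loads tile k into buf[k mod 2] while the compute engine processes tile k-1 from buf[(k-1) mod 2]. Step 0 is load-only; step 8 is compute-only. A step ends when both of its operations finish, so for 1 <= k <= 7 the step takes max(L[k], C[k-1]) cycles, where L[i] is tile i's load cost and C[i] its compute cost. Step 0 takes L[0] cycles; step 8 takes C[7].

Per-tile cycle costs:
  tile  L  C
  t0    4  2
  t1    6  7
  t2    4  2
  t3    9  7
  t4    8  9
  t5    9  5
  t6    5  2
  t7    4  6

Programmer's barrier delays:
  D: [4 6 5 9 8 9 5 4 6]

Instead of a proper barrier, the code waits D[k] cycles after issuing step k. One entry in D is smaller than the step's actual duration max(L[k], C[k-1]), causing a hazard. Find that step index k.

step 0: need L[0]=4 = 4; D[0]=4 ok
step 1: need max(L[1]=6,C[0]=2) = 6; D[1]=6 ok
step 2: need max(L[2]=4,C[1]=7) = 7; D[2]=5 SHORT
step 3: need max(L[3]=9,C[2]=2) = 9; D[3]=9 ok
step 4: need max(L[4]=8,C[3]=7) = 8; D[4]=8 ok
step 5: need max(L[5]=9,C[4]=9) = 9; D[5]=9 ok
step 6: need max(L[6]=5,C[5]=5) = 5; D[6]=5 ok
step 7: need max(L[7]=4,C[6]=2) = 4; D[7]=4 ok
step 8: need C[7]=6 = 6; D[8]=6 ok

hazard at step 2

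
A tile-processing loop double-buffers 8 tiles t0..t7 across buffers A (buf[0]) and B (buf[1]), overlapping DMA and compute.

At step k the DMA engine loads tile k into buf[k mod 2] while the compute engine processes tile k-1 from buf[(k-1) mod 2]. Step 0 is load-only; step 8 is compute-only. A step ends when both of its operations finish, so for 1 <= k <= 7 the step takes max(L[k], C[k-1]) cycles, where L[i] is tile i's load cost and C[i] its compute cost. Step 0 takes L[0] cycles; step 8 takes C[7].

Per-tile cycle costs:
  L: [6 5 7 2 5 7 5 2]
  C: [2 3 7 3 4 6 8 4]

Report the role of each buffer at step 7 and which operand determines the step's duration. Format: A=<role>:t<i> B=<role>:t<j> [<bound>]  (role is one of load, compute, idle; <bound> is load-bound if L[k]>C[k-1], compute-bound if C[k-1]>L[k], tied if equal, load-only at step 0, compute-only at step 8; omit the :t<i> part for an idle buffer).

step 0: L[0]=6 → dur=6, Σ=6 | A=load:t0 B=idle [load-only]
step 1: L[1]=5 C[0]=2 → dur=5, Σ=11 | A=compute:t0 B=load:t1 [load-bound]
step 2: L[2]=7 C[1]=3 → dur=7, Σ=18 | A=load:t2 B=compute:t1 [load-bound]
step 3: L[3]=2 C[2]=7 → dur=7, Σ=25 | A=compute:t2 B=load:t3 [compute-bound]
step 4: L[4]=5 C[3]=3 → dur=5, Σ=30 | A=load:t4 B=compute:t3 [load-bound]
step 5: L[5]=7 C[4]=4 → dur=7, Σ=37 | A=compute:t4 B=load:t5 [load-bound]
step 6: L[6]=5 C[5]=6 → dur=6, Σ=43 | A=load:t6 B=compute:t5 [compute-bound]
step 7: L[7]=2 C[6]=8 → dur=8, Σ=51 | A=compute:t6 B=load:t7 [compute-bound]
step 8: C[7]=4 → dur=4, Σ=55 | A=idle B=compute:t7 [compute-only]

step 7: A=compute:t6 B=load:t7 [compute-bound]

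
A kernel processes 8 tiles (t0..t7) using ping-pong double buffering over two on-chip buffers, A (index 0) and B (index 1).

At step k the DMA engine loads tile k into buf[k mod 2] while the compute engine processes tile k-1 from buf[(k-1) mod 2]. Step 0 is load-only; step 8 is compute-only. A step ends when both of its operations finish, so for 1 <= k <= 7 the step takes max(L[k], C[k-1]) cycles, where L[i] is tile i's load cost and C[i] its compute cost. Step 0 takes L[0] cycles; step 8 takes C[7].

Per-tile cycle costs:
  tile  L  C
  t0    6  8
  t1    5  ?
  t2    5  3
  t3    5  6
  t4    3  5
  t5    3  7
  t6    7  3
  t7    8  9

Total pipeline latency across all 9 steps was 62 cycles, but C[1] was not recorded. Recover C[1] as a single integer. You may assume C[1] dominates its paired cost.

step 0: dur = L[0]=6 = 6
step 1: dur = max(L[1]=5, C[0]=8) = 8
step 2: dur = max(L[2]=5, C[1]=?) = C[1]  (unknown; binding)
step 3: dur = max(L[3]=5, C[2]=3) = 5
step 4: dur = max(L[4]=3, C[3]=6) = 6
step 5: dur = max(L[5]=3, C[4]=5) = 5
step 6: dur = max(L[6]=7, C[5]=7) = 7
step 7: dur = max(L[7]=8, C[6]=3) = 8
step 8: dur = C[7]=9 = 9
sum of known step durations = 54
dur[2] = total - known = 62 - 54 = 8
C[1] is the binding max in step 2, so C[1] = dur[2] = 8

C[1] = 8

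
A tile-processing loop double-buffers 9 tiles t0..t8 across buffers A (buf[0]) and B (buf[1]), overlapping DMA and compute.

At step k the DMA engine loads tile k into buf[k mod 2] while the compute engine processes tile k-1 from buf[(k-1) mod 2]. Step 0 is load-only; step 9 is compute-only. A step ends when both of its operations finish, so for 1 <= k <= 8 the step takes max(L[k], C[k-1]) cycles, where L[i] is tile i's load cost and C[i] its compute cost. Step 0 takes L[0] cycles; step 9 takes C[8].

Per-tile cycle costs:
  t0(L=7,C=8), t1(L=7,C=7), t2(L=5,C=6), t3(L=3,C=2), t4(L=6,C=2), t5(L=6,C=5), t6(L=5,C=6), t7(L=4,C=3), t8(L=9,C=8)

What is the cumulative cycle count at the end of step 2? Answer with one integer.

end_cycle[2] = 22

k=0 load=t0/7c comp=- wait=7 total=7
k=1 load=t1/7c comp=t0/8c wait=8 total=15
k=2 load=t2/5c comp=t1/7c wait=7 total=22
k=3 load=t3/3c comp=t2/6c wait=6 total=28
k=4 load=t4/6c comp=t3/2c wait=6 total=34
k=5 load=t5/6c comp=t4/2c wait=6 total=40
k=6 load=t6/5c comp=t5/5c wait=5 total=45
k=7 load=t7/4c comp=t6/6c wait=6 total=51
k=8 load=t8/9c comp=t7/3c wait=9 total=60
k=9 load=- comp=t8/8c wait=8 total=68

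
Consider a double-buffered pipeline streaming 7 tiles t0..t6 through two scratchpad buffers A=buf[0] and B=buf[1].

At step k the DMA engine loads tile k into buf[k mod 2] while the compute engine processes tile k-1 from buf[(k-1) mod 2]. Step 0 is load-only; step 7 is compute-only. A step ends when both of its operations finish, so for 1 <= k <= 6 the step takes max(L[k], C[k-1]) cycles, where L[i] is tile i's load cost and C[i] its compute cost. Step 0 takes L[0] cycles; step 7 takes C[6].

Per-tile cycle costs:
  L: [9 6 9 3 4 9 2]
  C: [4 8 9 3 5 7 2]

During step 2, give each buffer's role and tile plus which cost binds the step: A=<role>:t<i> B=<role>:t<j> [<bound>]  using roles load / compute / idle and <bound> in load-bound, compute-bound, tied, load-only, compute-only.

k=0 load=t0/9c comp=- wait=9 total=9
k=1 load=t1/6c comp=t0/4c wait=6 total=15
k=2 load=t2/9c comp=t1/8c wait=9 total=24
k=3 load=t3/3c comp=t2/9c wait=9 total=33
k=4 load=t4/4c comp=t3/3c wait=4 total=37
k=5 load=t5/9c comp=t4/5c wait=9 total=46
k=6 load=t6/2c comp=t5/7c wait=7 total=53
k=7 load=- comp=t6/2c wait=2 total=55

step 2: A=load:t2 B=compute:t1 [load-bound]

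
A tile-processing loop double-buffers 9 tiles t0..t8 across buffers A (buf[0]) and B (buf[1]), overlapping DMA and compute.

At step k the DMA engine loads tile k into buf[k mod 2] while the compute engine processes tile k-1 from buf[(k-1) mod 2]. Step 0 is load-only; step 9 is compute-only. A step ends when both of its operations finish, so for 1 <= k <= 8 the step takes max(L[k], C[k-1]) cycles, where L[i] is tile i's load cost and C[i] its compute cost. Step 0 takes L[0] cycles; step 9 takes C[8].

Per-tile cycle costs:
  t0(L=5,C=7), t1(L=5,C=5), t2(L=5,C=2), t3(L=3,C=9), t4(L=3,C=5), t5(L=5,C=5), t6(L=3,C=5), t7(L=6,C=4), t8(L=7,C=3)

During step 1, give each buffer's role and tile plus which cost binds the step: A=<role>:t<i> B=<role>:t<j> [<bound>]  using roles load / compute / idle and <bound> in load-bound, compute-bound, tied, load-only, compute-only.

step 1: A=compute:t0 B=load:t1 [compute-bound]

k=0 load=t0/5c comp=- wait=5 total=5
k=1 load=t1/5c comp=t0/7c wait=7 total=12
k=2 load=t2/5c comp=t1/5c wait=5 total=17
k=3 load=t3/3c comp=t2/2c wait=3 total=20
k=4 load=t4/3c comp=t3/9c wait=9 total=29
k=5 load=t5/5c comp=t4/5c wait=5 total=34
k=6 load=t6/3c comp=t5/5c wait=5 total=39
k=7 load=t7/6c comp=t6/5c wait=6 total=45
k=8 load=t8/7c comp=t7/4c wait=7 total=52
k=9 load=- comp=t8/3c wait=3 total=55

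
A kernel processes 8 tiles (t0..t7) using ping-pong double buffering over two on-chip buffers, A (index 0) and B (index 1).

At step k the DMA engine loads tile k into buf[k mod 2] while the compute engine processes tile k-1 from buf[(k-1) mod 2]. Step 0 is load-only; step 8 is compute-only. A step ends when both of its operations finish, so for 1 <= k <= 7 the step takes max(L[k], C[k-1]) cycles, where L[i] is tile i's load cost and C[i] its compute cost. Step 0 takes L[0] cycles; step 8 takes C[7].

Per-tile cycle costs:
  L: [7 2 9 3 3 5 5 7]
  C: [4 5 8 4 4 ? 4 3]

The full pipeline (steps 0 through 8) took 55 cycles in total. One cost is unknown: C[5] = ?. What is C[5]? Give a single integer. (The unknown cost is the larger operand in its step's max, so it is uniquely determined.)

step 0: dur = L[0]=7 = 7
step 1: dur = max(L[1]=2, C[0]=4) = 4
step 2: dur = max(L[2]=9, C[1]=5) = 9
step 3: dur = max(L[3]=3, C[2]=8) = 8
step 4: dur = max(L[4]=3, C[3]=4) = 4
step 5: dur = max(L[5]=5, C[4]=4) = 5
step 6: dur = max(L[6]=5, C[5]=?) = C[5]  (unknown; binding)
step 7: dur = max(L[7]=7, C[6]=4) = 7
step 8: dur = C[7]=3 = 3
sum of known step durations = 47
dur[6] = total - known = 55 - 47 = 8
C[5] is the binding max in step 6, so C[5] = dur[6] = 8

C[5] = 8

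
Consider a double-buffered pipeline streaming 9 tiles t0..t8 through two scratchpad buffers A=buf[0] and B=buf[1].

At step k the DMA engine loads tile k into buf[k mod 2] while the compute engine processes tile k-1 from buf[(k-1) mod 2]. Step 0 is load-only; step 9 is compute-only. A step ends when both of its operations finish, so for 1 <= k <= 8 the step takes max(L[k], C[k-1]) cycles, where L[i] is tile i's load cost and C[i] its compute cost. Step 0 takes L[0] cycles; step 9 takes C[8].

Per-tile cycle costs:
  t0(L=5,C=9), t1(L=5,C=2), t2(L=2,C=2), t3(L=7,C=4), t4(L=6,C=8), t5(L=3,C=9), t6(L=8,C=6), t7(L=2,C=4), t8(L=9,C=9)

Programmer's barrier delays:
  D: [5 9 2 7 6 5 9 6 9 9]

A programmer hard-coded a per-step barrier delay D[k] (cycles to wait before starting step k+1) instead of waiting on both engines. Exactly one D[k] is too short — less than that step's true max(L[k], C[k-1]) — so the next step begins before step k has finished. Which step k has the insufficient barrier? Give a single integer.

hazard at step 5

[0] required=L[0]=5=5 vs D=5 ok
[1] required=max(L[1]=5,C[0]=9)=9 vs D=9 ok
[2] required=max(L[2]=2,C[1]=2)=2 vs D=2 ok
[3] required=max(L[3]=7,C[2]=2)=7 vs D=7 ok
[4] required=max(L[4]=6,C[3]=4)=6 vs D=6 ok
[5] required=max(L[5]=3,C[4]=8)=8 vs D=5 SHORT
[6] required=max(L[6]=8,C[5]=9)=9 vs D=9 ok
[7] required=max(L[7]=2,C[6]=6)=6 vs D=6 ok
[8] required=max(L[8]=9,C[7]=4)=9 vs D=9 ok
[9] required=C[8]=9=9 vs D=9 ok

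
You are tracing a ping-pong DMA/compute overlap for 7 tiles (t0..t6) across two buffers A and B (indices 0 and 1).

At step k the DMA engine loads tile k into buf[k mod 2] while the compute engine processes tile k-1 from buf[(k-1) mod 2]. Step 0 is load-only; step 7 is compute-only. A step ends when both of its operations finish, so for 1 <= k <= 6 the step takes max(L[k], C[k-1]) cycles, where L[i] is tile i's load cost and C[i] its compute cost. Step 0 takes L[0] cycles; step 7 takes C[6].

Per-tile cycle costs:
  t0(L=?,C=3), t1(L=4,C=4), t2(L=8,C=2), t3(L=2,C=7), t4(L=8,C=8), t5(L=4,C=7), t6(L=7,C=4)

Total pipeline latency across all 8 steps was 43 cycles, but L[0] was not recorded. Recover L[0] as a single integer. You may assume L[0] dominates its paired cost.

L[0] = 2

step 0 = dur = L[0]=? = L[0]  (unknown; binding)
step 1 = dur = max(L[1]=4, C[0]=3) = 4
step 2 = dur = max(L[2]=8, C[1]=4) = 8
step 3 = dur = max(L[3]=2, C[2]=2) = 2
step 4 = dur = max(L[4]=8, C[3]=7) = 8
step 5 = dur = max(L[5]=4, C[4]=8) = 8
step 6 = dur = max(L[6]=7, C[5]=7) = 7
step 7 = dur = C[6]=4 = 4
sum of known step durations = 41
dur[0] = total - known = 43 - 41 = 2
L[0] is the binding max in step 0, so L[0] = dur[0] = 2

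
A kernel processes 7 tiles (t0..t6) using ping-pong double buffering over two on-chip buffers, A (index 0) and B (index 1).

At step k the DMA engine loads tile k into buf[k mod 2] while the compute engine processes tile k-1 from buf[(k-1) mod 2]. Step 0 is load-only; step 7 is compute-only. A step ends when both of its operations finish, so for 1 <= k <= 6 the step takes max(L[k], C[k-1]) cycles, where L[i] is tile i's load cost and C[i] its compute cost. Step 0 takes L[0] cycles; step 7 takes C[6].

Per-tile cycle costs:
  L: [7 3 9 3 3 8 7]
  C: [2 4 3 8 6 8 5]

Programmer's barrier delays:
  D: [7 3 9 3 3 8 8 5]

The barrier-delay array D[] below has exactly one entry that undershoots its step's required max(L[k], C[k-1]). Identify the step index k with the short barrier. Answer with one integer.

hazard at step 4

step 0: need L[0]=7 = 7; D[0]=7 ok
step 1: need max(L[1]=3,C[0]=2) = 3; D[1]=3 ok
step 2: need max(L[2]=9,C[1]=4) = 9; D[2]=9 ok
step 3: need max(L[3]=3,C[2]=3) = 3; D[3]=3 ok
step 4: need max(L[4]=3,C[3]=8) = 8; D[4]=3 SHORT
step 5: need max(L[5]=8,C[4]=6) = 8; D[5]=8 ok
step 6: need max(L[6]=7,C[5]=8) = 8; D[6]=8 ok
step 7: need C[6]=5 = 5; D[7]=5 ok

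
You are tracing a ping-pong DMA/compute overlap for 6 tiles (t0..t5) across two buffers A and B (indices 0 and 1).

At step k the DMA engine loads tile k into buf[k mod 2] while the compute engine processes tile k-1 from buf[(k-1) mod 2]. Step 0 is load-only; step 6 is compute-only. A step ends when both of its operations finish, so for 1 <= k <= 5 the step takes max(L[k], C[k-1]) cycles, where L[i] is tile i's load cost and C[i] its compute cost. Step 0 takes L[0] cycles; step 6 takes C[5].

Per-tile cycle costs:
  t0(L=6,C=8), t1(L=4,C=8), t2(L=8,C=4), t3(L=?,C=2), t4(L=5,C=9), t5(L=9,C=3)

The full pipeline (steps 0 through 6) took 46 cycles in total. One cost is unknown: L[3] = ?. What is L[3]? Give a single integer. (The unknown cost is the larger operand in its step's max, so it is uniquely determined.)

step 0 → dur = L[0]=6 = 6
step 1 → dur = max(L[1]=4, C[0]=8) = 8
step 2 → dur = max(L[2]=8, C[1]=8) = 8
step 3 → dur = max(L[3]=?, C[2]=4) = L[3]  (unknown; binding)
step 4 → dur = max(L[4]=5, C[3]=2) = 5
step 5 → dur = max(L[5]=9, C[4]=9) = 9
step 6 → dur = C[5]=3 = 3
sum of known step durations = 39
dur[3] = total - known = 46 - 39 = 7
L[3] is the binding max in step 3, so L[3] = dur[3] = 7

L[3] = 7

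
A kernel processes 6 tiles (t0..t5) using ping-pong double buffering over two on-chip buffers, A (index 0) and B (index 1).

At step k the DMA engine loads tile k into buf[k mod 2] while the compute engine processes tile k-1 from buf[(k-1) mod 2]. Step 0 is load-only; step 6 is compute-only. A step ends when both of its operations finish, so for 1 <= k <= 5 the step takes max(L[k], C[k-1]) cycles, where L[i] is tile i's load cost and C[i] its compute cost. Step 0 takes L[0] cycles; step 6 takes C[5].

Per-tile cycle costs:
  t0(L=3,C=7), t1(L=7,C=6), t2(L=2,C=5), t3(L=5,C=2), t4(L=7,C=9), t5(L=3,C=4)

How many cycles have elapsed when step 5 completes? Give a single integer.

[0] DMA t0→A (3c) ∥ CU idle ⇒ 3c, clock 3
[1] DMA t1→B (7c) ∥ CU A:t0 (7c) ⇒ 7c, clock 10
[2] DMA t2→A (2c) ∥ CU B:t1 (6c) ⇒ 6c, clock 16
[3] DMA t3→B (5c) ∥ CU A:t2 (5c) ⇒ 5c, clock 21
[4] DMA t4→A (7c) ∥ CU B:t3 (2c) ⇒ 7c, clock 28
[5] DMA t5→B (3c) ∥ CU A:t4 (9c) ⇒ 9c, clock 37
[6] DMA idle ∥ CU B:t5 (4c) ⇒ 4c, clock 41

end_cycle[5] = 37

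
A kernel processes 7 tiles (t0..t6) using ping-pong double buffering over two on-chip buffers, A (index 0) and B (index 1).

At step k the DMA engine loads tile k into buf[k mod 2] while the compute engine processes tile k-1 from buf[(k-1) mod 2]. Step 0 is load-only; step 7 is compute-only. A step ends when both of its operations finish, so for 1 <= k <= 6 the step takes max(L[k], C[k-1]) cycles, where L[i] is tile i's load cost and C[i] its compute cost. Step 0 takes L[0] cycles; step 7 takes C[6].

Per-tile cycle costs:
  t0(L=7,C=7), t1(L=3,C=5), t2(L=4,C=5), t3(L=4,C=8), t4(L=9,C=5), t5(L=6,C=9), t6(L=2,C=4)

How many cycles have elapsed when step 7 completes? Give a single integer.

  0. 7=7c; end=7; A:t0 B:-
  1. max(3,7)=7c; end=14; A:t0 B:t1
  2. max(4,5)=5c; end=19; A:t2 B:t1
  3. max(4,5)=5c; end=24; A:t2 B:t3
  4. max(9,8)=9c; end=33; A:t4 B:t3
  5. max(6,5)=6c; end=39; A:t4 B:t5
  6. max(2,9)=9c; end=48; A:t6 B:t5
  7. 4=4c; end=52; A:t6 B:t5

end_cycle[7] = 52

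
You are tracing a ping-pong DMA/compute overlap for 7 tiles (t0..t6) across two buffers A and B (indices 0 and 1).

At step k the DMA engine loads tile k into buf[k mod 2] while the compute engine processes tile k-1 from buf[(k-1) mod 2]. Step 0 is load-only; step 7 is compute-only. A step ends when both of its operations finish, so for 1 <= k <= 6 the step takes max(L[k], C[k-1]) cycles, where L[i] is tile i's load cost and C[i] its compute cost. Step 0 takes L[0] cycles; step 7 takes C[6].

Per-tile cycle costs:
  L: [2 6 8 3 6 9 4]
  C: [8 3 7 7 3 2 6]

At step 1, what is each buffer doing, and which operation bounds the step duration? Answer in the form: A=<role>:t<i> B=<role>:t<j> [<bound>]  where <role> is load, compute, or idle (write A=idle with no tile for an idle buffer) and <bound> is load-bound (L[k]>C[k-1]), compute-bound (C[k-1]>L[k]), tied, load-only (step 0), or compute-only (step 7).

step 1: A=compute:t0 B=load:t1 [compute-bound]

step 0: L[0]=2 → dur=2, Σ=2 | A=load:t0 B=idle [load-only]
step 1: L[1]=6 C[0]=8 → dur=8, Σ=10 | A=compute:t0 B=load:t1 [compute-bound]
step 2: L[2]=8 C[1]=3 → dur=8, Σ=18 | A=load:t2 B=compute:t1 [load-bound]
step 3: L[3]=3 C[2]=7 → dur=7, Σ=25 | A=compute:t2 B=load:t3 [compute-bound]
step 4: L[4]=6 C[3]=7 → dur=7, Σ=32 | A=load:t4 B=compute:t3 [compute-bound]
step 5: L[5]=9 C[4]=3 → dur=9, Σ=41 | A=compute:t4 B=load:t5 [load-bound]
step 6: L[6]=4 C[5]=2 → dur=4, Σ=45 | A=load:t6 B=compute:t5 [load-bound]
step 7: C[6]=6 → dur=6, Σ=51 | A=compute:t6 B=idle [compute-only]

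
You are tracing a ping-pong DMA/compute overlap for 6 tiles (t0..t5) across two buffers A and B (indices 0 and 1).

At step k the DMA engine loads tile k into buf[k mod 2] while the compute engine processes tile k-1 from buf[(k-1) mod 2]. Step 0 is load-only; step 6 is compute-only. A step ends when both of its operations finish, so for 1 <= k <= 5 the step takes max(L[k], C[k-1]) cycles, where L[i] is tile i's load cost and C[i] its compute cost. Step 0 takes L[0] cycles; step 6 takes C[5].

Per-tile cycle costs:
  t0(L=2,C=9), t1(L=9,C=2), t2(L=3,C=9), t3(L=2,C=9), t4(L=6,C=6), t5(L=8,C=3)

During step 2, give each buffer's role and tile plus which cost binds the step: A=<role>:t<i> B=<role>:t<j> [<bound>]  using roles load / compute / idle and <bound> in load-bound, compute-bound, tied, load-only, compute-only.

step 0: L[0]=2 → dur=2, Σ=2 | A=load:t0 B=idle [load-only]
step 1: L[1]=9 C[0]=9 → dur=9, Σ=11 | A=compute:t0 B=load:t1 [tied]
step 2: L[2]=3 C[1]=2 → dur=3, Σ=14 | A=load:t2 B=compute:t1 [load-bound]
step 3: L[3]=2 C[2]=9 → dur=9, Σ=23 | A=compute:t2 B=load:t3 [compute-bound]
step 4: L[4]=6 C[3]=9 → dur=9, Σ=32 | A=load:t4 B=compute:t3 [compute-bound]
step 5: L[5]=8 C[4]=6 → dur=8, Σ=40 | A=compute:t4 B=load:t5 [load-bound]
step 6: C[5]=3 → dur=3, Σ=43 | A=idle B=compute:t5 [compute-only]

step 2: A=load:t2 B=compute:t1 [load-bound]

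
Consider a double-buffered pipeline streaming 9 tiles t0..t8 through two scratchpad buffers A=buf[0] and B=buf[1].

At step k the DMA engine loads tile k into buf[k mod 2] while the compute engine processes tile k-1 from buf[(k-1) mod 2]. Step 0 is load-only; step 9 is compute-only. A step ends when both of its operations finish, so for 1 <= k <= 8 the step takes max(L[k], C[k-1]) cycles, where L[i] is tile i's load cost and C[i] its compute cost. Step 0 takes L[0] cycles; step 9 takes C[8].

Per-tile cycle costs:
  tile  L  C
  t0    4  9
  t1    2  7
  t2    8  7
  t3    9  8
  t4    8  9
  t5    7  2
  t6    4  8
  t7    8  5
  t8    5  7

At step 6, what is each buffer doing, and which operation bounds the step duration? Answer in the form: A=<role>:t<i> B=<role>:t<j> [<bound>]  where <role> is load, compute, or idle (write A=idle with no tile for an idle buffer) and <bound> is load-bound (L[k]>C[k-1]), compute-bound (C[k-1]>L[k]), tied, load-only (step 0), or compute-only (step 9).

[0] DMA t0→A (4c) ∥ CU idle ⇒ 4c, clock 4
[1] DMA t1→B (2c) ∥ CU A:t0 (9c) ⇒ 9c, clock 13
[2] DMA t2→A (8c) ∥ CU B:t1 (7c) ⇒ 8c, clock 21
[3] DMA t3→B (9c) ∥ CU A:t2 (7c) ⇒ 9c, clock 30
[4] DMA t4→A (8c) ∥ CU B:t3 (8c) ⇒ 8c, clock 38
[5] DMA t5→B (7c) ∥ CU A:t4 (9c) ⇒ 9c, clock 47
[6] DMA t6→A (4c) ∥ CU B:t5 (2c) ⇒ 4c, clock 51
[7] DMA t7→B (8c) ∥ CU A:t6 (8c) ⇒ 8c, clock 59
[8] DMA t8→A (5c) ∥ CU B:t7 (5c) ⇒ 5c, clock 64
[9] DMA idle ∥ CU A:t8 (7c) ⇒ 7c, clock 71

step 6: A=load:t6 B=compute:t5 [load-bound]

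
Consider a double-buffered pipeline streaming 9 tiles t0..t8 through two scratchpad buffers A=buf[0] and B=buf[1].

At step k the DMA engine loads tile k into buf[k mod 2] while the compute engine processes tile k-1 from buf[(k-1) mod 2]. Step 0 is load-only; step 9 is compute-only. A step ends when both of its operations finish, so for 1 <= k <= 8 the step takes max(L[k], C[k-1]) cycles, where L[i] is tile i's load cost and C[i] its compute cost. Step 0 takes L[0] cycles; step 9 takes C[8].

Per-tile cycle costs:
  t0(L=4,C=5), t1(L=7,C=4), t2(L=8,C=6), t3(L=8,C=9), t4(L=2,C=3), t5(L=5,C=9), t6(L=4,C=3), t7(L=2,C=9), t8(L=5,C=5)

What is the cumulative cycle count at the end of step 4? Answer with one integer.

end_cycle[4] = 36

k=0 load=t0/4c comp=- wait=4 total=4
k=1 load=t1/7c comp=t0/5c wait=7 total=11
k=2 load=t2/8c comp=t1/4c wait=8 total=19
k=3 load=t3/8c comp=t2/6c wait=8 total=27
k=4 load=t4/2c comp=t3/9c wait=9 total=36
k=5 load=t5/5c comp=t4/3c wait=5 total=41
k=6 load=t6/4c comp=t5/9c wait=9 total=50
k=7 load=t7/2c comp=t6/3c wait=3 total=53
k=8 load=t8/5c comp=t7/9c wait=9 total=62
k=9 load=- comp=t8/5c wait=5 total=67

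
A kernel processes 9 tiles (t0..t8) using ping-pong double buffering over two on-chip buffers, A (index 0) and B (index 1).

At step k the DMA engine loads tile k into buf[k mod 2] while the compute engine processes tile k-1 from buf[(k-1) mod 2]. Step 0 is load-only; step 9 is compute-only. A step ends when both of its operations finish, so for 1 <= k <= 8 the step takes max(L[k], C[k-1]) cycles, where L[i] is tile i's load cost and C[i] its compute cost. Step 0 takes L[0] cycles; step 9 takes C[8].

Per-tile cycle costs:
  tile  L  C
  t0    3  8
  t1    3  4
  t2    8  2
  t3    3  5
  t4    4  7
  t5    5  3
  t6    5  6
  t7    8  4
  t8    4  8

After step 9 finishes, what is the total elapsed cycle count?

end_cycle[9] = 59

[0] DMA t0→A (3c) ∥ CU idle ⇒ 3c, clock 3
[1] DMA t1→B (3c) ∥ CU A:t0 (8c) ⇒ 8c, clock 11
[2] DMA t2→A (8c) ∥ CU B:t1 (4c) ⇒ 8c, clock 19
[3] DMA t3→B (3c) ∥ CU A:t2 (2c) ⇒ 3c, clock 22
[4] DMA t4→A (4c) ∥ CU B:t3 (5c) ⇒ 5c, clock 27
[5] DMA t5→B (5c) ∥ CU A:t4 (7c) ⇒ 7c, clock 34
[6] DMA t6→A (5c) ∥ CU B:t5 (3c) ⇒ 5c, clock 39
[7] DMA t7→B (8c) ∥ CU A:t6 (6c) ⇒ 8c, clock 47
[8] DMA t8→A (4c) ∥ CU B:t7 (4c) ⇒ 4c, clock 51
[9] DMA idle ∥ CU A:t8 (8c) ⇒ 8c, clock 59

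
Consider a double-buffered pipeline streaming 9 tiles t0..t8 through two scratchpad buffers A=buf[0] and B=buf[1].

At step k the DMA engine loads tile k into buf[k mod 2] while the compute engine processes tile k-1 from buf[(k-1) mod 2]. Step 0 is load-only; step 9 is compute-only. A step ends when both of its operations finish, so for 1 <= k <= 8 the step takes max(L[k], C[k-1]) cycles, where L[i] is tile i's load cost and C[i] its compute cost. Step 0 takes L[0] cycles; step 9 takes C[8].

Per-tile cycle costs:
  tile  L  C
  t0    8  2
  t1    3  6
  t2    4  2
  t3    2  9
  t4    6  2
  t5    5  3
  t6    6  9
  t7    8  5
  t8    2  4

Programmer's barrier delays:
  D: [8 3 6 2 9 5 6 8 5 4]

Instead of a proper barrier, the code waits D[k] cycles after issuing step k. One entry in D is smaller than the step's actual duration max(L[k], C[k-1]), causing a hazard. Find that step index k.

[0] required=L[0]=8=8 vs D=8 ok
[1] required=max(L[1]=3,C[0]=2)=3 vs D=3 ok
[2] required=max(L[2]=4,C[1]=6)=6 vs D=6 ok
[3] required=max(L[3]=2,C[2]=2)=2 vs D=2 ok
[4] required=max(L[4]=6,C[3]=9)=9 vs D=9 ok
[5] required=max(L[5]=5,C[4]=2)=5 vs D=5 ok
[6] required=max(L[6]=6,C[5]=3)=6 vs D=6 ok
[7] required=max(L[7]=8,C[6]=9)=9 vs D=8 SHORT
[8] required=max(L[8]=2,C[7]=5)=5 vs D=5 ok
[9] required=C[8]=4=4 vs D=4 ok

hazard at step 7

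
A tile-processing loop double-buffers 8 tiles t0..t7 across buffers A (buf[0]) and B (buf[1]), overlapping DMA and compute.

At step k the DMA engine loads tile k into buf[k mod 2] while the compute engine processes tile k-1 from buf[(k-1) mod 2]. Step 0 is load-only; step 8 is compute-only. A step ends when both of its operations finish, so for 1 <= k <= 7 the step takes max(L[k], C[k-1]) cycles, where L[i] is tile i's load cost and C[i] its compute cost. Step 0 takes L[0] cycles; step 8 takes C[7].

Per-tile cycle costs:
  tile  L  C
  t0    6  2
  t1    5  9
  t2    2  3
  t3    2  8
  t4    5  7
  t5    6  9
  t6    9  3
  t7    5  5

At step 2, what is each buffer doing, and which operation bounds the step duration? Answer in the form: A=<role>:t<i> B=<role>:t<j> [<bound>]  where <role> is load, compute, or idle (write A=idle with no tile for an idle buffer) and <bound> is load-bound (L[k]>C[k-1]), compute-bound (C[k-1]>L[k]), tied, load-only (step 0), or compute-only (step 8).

[0] DMA t0→A (6c) ∥ CU idle ⇒ 6c, clock 6
[1] DMA t1→B (5c) ∥ CU A:t0 (2c) ⇒ 5c, clock 11
[2] DMA t2→A (2c) ∥ CU B:t1 (9c) ⇒ 9c, clock 20
[3] DMA t3→B (2c) ∥ CU A:t2 (3c) ⇒ 3c, clock 23
[4] DMA t4→A (5c) ∥ CU B:t3 (8c) ⇒ 8c, clock 31
[5] DMA t5→B (6c) ∥ CU A:t4 (7c) ⇒ 7c, clock 38
[6] DMA t6→A (9c) ∥ CU B:t5 (9c) ⇒ 9c, clock 47
[7] DMA t7→B (5c) ∥ CU A:t6 (3c) ⇒ 5c, clock 52
[8] DMA idle ∥ CU B:t7 (5c) ⇒ 5c, clock 57

step 2: A=load:t2 B=compute:t1 [compute-bound]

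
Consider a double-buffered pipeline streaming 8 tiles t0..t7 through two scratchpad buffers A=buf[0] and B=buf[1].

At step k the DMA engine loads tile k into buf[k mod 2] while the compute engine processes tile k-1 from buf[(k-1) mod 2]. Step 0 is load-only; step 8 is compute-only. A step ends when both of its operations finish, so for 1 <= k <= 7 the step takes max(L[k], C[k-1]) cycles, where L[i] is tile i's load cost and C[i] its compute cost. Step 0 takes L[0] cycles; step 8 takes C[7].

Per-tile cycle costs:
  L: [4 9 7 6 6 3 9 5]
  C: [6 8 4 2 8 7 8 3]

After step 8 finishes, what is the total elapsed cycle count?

end_cycle[8] = 61

  0. 4=4c; end=4; A:t0 B:-
  1. max(9,6)=9c; end=13; A:t0 B:t1
  2. max(7,8)=8c; end=21; A:t2 B:t1
  3. max(6,4)=6c; end=27; A:t2 B:t3
  4. max(6,2)=6c; end=33; A:t4 B:t3
  5. max(3,8)=8c; end=41; A:t4 B:t5
  6. max(9,7)=9c; end=50; A:t6 B:t5
  7. max(5,8)=8c; end=58; A:t6 B:t7
  8. 3=3c; end=61; A:t6 B:t7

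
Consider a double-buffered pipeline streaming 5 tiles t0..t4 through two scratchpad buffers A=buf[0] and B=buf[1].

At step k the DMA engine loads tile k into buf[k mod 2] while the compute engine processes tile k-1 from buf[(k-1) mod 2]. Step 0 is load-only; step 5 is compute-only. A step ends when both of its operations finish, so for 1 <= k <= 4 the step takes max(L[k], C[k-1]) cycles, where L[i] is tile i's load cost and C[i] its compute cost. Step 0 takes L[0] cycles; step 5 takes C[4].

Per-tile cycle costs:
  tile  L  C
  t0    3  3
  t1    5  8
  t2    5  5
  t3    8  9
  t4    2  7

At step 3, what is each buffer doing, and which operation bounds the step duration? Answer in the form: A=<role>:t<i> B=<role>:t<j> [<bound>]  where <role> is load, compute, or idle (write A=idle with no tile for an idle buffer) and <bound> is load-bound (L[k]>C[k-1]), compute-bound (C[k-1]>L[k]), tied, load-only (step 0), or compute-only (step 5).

k=0 load=t0/3c comp=- wait=3 total=3
k=1 load=t1/5c comp=t0/3c wait=5 total=8
k=2 load=t2/5c comp=t1/8c wait=8 total=16
k=3 load=t3/8c comp=t2/5c wait=8 total=24
k=4 load=t4/2c comp=t3/9c wait=9 total=33
k=5 load=- comp=t4/7c wait=7 total=40

step 3: A=compute:t2 B=load:t3 [load-bound]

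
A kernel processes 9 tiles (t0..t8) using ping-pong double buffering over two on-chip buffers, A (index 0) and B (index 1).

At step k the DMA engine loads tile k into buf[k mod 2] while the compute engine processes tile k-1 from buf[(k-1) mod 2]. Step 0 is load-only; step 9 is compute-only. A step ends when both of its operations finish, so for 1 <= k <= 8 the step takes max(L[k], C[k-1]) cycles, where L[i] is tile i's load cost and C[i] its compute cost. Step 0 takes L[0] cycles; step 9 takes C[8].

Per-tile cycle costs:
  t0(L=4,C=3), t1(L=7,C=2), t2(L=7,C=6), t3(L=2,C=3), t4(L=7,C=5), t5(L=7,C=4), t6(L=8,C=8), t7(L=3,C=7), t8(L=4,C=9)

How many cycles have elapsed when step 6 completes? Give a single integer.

step 0: L[0]=4 → dur=4, Σ=4 | A=load:t0 B=idle [load-only]
step 1: L[1]=7 C[0]=3 → dur=7, Σ=11 | A=compute:t0 B=load:t1 [load-bound]
step 2: L[2]=7 C[1]=2 → dur=7, Σ=18 | A=load:t2 B=compute:t1 [load-bound]
step 3: L[3]=2 C[2]=6 → dur=6, Σ=24 | A=compute:t2 B=load:t3 [compute-bound]
step 4: L[4]=7 C[3]=3 → dur=7, Σ=31 | A=load:t4 B=compute:t3 [load-bound]
step 5: L[5]=7 C[4]=5 → dur=7, Σ=38 | A=compute:t4 B=load:t5 [load-bound]
step 6: L[6]=8 C[5]=4 → dur=8, Σ=46 | A=load:t6 B=compute:t5 [load-bound]
step 7: L[7]=3 C[6]=8 → dur=8, Σ=54 | A=compute:t6 B=load:t7 [compute-bound]
step 8: L[8]=4 C[7]=7 → dur=7, Σ=61 | A=load:t8 B=compute:t7 [compute-bound]
step 9: C[8]=9 → dur=9, Σ=70 | A=compute:t8 B=idle [compute-only]

end_cycle[6] = 46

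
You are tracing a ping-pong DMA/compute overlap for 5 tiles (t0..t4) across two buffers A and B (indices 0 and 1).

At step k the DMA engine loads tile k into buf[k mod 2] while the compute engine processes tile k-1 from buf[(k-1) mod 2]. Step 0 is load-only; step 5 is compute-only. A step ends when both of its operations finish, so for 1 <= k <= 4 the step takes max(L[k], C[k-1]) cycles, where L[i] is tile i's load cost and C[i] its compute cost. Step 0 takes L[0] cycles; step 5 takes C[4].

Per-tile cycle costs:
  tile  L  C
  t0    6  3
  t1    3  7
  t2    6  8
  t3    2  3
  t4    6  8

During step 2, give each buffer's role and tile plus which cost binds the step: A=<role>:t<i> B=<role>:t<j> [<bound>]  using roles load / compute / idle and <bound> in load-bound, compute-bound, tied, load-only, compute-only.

step 2: A=load:t2 B=compute:t1 [compute-bound]

k=0 load=t0/6c comp=- wait=6 total=6
k=1 load=t1/3c comp=t0/3c wait=3 total=9
k=2 load=t2/6c comp=t1/7c wait=7 total=16
k=3 load=t3/2c comp=t2/8c wait=8 total=24
k=4 load=t4/6c comp=t3/3c wait=6 total=30
k=5 load=- comp=t4/8c wait=8 total=38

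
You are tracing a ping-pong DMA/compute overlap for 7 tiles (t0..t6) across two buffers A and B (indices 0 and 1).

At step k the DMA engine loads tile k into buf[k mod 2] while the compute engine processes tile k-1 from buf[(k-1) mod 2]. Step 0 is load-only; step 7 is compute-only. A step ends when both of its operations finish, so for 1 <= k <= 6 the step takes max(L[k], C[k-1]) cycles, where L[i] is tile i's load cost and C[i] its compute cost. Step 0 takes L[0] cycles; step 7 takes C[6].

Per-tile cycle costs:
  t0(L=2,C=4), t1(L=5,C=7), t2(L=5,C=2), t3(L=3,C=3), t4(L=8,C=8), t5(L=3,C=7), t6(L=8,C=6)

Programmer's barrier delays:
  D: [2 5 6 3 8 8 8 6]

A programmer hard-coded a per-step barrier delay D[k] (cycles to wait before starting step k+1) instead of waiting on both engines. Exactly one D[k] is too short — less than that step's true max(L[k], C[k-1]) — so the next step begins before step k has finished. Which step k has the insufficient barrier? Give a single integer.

hazard at step 2

[0] required=L[0]=2=2 vs D=2 ok
[1] required=max(L[1]=5,C[0]=4)=5 vs D=5 ok
[2] required=max(L[2]=5,C[1]=7)=7 vs D=6 SHORT
[3] required=max(L[3]=3,C[2]=2)=3 vs D=3 ok
[4] required=max(L[4]=8,C[3]=3)=8 vs D=8 ok
[5] required=max(L[5]=3,C[4]=8)=8 vs D=8 ok
[6] required=max(L[6]=8,C[5]=7)=8 vs D=8 ok
[7] required=C[6]=6=6 vs D=6 ok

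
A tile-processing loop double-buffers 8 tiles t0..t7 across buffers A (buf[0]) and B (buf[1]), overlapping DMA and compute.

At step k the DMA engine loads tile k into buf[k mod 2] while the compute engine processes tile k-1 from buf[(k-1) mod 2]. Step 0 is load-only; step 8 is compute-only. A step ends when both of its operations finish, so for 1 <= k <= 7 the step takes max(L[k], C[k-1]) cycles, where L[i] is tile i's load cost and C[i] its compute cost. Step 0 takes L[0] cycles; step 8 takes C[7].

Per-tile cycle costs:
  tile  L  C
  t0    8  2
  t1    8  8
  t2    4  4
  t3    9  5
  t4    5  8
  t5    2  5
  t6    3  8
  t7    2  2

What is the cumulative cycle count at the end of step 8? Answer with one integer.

[0] DMA t0→A (8c) ∥ CU idle ⇒ 8c, clock 8
[1] DMA t1→B (8c) ∥ CU A:t0 (2c) ⇒ 8c, clock 16
[2] DMA t2→A (4c) ∥ CU B:t1 (8c) ⇒ 8c, clock 24
[3] DMA t3→B (9c) ∥ CU A:t2 (4c) ⇒ 9c, clock 33
[4] DMA t4→A (5c) ∥ CU B:t3 (5c) ⇒ 5c, clock 38
[5] DMA t5→B (2c) ∥ CU A:t4 (8c) ⇒ 8c, clock 46
[6] DMA t6→A (3c) ∥ CU B:t5 (5c) ⇒ 5c, clock 51
[7] DMA t7→B (2c) ∥ CU A:t6 (8c) ⇒ 8c, clock 59
[8] DMA idle ∥ CU B:t7 (2c) ⇒ 2c, clock 61

end_cycle[8] = 61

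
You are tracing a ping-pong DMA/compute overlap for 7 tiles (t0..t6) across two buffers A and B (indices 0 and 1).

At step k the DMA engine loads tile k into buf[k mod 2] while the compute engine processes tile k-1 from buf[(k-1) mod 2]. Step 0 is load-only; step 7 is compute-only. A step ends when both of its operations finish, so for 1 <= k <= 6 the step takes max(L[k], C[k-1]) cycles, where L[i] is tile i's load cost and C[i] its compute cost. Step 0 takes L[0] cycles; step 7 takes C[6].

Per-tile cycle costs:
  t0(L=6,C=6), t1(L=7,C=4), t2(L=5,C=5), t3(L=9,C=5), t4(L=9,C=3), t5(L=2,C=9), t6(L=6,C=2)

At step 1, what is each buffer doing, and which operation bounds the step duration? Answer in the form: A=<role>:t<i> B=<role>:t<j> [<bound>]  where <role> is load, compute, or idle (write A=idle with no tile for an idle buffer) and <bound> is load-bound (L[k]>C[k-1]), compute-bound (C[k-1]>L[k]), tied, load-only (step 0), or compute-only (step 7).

step 1: A=compute:t0 B=load:t1 [load-bound]

step 0: L[0]=6 → dur=6, Σ=6 | A=load:t0 B=idle [load-only]
step 1: L[1]=7 C[0]=6 → dur=7, Σ=13 | A=compute:t0 B=load:t1 [load-bound]
step 2: L[2]=5 C[1]=4 → dur=5, Σ=18 | A=load:t2 B=compute:t1 [load-bound]
step 3: L[3]=9 C[2]=5 → dur=9, Σ=27 | A=compute:t2 B=load:t3 [load-bound]
step 4: L[4]=9 C[3]=5 → dur=9, Σ=36 | A=load:t4 B=compute:t3 [load-bound]
step 5: L[5]=2 C[4]=3 → dur=3, Σ=39 | A=compute:t4 B=load:t5 [compute-bound]
step 6: L[6]=6 C[5]=9 → dur=9, Σ=48 | A=load:t6 B=compute:t5 [compute-bound]
step 7: C[6]=2 → dur=2, Σ=50 | A=compute:t6 B=idle [compute-only]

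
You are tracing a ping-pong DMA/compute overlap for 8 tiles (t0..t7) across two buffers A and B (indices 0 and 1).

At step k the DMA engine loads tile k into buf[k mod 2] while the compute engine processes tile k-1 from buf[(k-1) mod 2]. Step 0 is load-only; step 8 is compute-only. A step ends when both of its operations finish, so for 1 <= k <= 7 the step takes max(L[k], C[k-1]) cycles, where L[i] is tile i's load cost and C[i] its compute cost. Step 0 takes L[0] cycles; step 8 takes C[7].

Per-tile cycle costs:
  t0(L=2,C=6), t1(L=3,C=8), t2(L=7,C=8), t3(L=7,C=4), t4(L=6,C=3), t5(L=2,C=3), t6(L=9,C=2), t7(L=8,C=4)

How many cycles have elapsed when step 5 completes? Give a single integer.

end_cycle[5] = 33

  0. 2=2c; end=2; A:t0 B:-
  1. max(3,6)=6c; end=8; A:t0 B:t1
  2. max(7,8)=8c; end=16; A:t2 B:t1
  3. max(7,8)=8c; end=24; A:t2 B:t3
  4. max(6,4)=6c; end=30; A:t4 B:t3
  5. max(2,3)=3c; end=33; A:t4 B:t5
  6. max(9,3)=9c; end=42; A:t6 B:t5
  7. max(8,2)=8c; end=50; A:t6 B:t7
  8. 4=4c; end=54; A:t6 B:t7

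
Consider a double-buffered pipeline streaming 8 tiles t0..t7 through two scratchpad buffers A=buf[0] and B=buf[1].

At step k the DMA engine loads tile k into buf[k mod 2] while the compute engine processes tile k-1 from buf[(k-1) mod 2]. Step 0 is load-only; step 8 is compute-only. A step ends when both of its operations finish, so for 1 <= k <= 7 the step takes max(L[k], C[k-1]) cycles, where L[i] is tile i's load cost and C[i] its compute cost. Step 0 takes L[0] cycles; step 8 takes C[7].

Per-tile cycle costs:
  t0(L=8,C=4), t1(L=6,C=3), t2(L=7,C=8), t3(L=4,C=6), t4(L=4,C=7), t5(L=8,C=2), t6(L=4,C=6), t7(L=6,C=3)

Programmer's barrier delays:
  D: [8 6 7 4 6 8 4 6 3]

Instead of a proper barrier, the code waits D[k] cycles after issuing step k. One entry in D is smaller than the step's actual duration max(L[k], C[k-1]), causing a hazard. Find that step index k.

step 0: need L[0]=8 = 8; D[0]=8 ok
step 1: need max(L[1]=6,C[0]=4) = 6; D[1]=6 ok
step 2: need max(L[2]=7,C[1]=3) = 7; D[2]=7 ok
step 3: need max(L[3]=4,C[2]=8) = 8; D[3]=4 SHORT
step 4: need max(L[4]=4,C[3]=6) = 6; D[4]=6 ok
step 5: need max(L[5]=8,C[4]=7) = 8; D[5]=8 ok
step 6: need max(L[6]=4,C[5]=2) = 4; D[6]=4 ok
step 7: need max(L[7]=6,C[6]=6) = 6; D[7]=6 ok
step 8: need C[7]=3 = 3; D[8]=3 ok

hazard at step 3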